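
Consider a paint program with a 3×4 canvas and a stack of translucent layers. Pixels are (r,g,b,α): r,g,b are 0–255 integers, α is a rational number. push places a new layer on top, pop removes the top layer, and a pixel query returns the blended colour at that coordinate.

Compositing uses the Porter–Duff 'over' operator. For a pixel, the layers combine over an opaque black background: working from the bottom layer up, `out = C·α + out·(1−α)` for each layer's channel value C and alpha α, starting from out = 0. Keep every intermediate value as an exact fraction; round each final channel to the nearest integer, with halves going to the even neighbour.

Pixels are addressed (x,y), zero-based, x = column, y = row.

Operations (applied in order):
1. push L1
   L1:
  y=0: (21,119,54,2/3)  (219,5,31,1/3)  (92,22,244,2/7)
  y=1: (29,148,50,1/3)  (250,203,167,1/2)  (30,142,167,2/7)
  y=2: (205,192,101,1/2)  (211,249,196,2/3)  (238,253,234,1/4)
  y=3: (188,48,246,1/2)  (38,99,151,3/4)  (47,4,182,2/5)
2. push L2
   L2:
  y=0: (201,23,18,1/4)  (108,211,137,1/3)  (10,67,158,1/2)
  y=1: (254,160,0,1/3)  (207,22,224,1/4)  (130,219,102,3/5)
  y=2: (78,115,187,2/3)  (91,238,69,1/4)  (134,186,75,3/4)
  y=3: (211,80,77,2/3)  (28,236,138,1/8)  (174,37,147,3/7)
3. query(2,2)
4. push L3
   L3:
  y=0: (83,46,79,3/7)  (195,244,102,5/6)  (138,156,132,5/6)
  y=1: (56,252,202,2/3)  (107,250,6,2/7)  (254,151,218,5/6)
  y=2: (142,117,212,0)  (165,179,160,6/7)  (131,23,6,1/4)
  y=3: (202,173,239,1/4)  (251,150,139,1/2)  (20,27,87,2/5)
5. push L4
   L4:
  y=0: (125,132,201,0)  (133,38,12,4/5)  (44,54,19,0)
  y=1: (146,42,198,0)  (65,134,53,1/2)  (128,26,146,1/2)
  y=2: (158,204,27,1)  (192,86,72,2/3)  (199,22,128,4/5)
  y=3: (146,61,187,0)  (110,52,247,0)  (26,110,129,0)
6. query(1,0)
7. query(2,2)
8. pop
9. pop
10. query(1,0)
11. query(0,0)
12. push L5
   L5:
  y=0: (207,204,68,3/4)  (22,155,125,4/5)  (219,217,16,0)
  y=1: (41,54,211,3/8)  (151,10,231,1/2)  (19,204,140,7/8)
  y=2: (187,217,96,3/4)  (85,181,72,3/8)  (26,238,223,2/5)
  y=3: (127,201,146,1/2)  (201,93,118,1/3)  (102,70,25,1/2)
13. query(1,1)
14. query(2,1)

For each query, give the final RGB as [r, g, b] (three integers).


at x=2,y=2 over L1,L2:
after L1 α=1/4: [119/2, 253/4, 117/2]
after L2 α=3/4: [923/8, 2485/16, 567/8]
= [115, 155, 71]

(1,0) stack=L1,L2,L3,L4; from [0,0,0]:
+L1 (α=1/3) → [73, 5/3, 31/3]
+L2 (α=1/3) → [254/3, 643/9, 473/9]
+L3 (α=5/6) → [3179/18, 11623/54, 5063/54]
+L4 (α=4/5) → [2551/18, 19831/270, 1531/54]
= [142, 73, 28]

query (2,2) [L1,L2,L3,L4] — begin 0,0,0
+L1 (α=1/4) → [119/2, 253/4, 117/2]
+L2 (α=3/4) → [923/8, 2485/16, 567/8]
+L3 (α=1/4) → [3817/32, 7823/64, 1749/32]
+L4 (α=4/5) → [29289/160, 2691/64, 18133/160]
rounded: [183, 42, 113]

(1,0) stack=L1,L2; from [0,0,0]:
+L1 (α=1/3) → [73, 5/3, 31/3]
+L2 (α=1/3) → [254/3, 643/9, 473/9]
→ [85, 71, 53]

query (0,0) [L1,L2] — begin 0,0,0
+L1 (α=2/3) → [14, 238/3, 36]
+L2 (α=1/4) → [243/4, 261/4, 63/2]
rounded: [61, 65, 32]

(1,1) stack=L1,L2,L5; from [0,0,0]:
after L1 α=1/2: [125, 203/2, 167/2]
after L2 α=1/4: [291/2, 653/8, 949/8]
after L5 α=1/2: [593/4, 733/16, 2797/16]
rounded: [148, 46, 175]

query (2,1) [L1,L2,L5] — begin 0,0,0
L1 α=2/7: [60/7, 284/7, 334/7]
L2 α=3/5: [570/7, 5167/35, 562/7]
L5 α=7/8: [1501/56, 55147/280, 3711/28]
→ [27, 197, 133]


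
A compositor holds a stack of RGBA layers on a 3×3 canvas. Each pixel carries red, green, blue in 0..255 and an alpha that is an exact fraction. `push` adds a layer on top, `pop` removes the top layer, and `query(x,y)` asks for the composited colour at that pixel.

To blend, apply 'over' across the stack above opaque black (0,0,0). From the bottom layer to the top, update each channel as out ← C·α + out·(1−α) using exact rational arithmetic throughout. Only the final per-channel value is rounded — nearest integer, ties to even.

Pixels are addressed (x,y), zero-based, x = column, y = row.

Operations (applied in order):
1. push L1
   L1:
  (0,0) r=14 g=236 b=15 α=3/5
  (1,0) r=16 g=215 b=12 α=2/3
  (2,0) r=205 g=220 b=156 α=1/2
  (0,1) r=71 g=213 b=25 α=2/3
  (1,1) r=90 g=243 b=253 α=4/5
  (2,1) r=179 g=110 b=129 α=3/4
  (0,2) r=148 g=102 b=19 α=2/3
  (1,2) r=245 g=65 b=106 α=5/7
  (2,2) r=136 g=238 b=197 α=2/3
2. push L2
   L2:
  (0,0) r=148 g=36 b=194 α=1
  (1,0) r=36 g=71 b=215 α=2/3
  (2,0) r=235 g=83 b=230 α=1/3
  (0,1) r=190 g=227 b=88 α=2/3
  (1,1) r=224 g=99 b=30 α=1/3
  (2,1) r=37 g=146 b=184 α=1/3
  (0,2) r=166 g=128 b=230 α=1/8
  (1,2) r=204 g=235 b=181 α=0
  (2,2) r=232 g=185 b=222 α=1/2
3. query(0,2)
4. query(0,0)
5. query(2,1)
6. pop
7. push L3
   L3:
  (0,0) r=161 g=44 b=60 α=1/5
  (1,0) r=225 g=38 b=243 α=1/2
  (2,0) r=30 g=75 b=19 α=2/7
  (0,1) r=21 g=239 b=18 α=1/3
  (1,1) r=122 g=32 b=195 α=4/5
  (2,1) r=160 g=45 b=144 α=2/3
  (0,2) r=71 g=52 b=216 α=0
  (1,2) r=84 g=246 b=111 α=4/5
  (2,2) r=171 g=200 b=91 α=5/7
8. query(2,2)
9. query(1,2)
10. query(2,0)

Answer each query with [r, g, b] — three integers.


(0,2) stack=L1,L2; from [0,0,0]:
L1 α=2/3: [296/3, 68, 38/3]
L2 α=1/8: [1285/12, 151/2, 239/6]
rounded: [107, 76, 40]

(0,0) stack=L1,L2; from [0,0,0]:
+L1 (α=3/5) → [42/5, 708/5, 9]
+L2 (α=1) → [148, 36, 194]
rounded: [148, 36, 194]

(2,1) stack=L1,L2; from [0,0,0]:
L1 α=3/4: [537/4, 165/2, 387/4]
L2 α=1/3: [611/6, 311/3, 755/6]
→ [102, 104, 126]

at x=2,y=2 over L1,L3:
after L1 α=2/3: [272/3, 476/3, 394/3]
after L3 α=5/7: [3109/21, 3952/21, 2153/21]
= [148, 188, 103]

query (1,2) [L1,L3] — begin 0,0,0
after L1 α=5/7: [175, 325/7, 530/7]
after L3 α=4/5: [511/5, 7213/35, 3638/35]
→ [102, 206, 104]

at x=2,y=0 over L1,L3:
+L1 (α=1/2) → [205/2, 110, 78]
+L3 (α=2/7) → [1145/14, 100, 428/7]
rounded: [82, 100, 61]


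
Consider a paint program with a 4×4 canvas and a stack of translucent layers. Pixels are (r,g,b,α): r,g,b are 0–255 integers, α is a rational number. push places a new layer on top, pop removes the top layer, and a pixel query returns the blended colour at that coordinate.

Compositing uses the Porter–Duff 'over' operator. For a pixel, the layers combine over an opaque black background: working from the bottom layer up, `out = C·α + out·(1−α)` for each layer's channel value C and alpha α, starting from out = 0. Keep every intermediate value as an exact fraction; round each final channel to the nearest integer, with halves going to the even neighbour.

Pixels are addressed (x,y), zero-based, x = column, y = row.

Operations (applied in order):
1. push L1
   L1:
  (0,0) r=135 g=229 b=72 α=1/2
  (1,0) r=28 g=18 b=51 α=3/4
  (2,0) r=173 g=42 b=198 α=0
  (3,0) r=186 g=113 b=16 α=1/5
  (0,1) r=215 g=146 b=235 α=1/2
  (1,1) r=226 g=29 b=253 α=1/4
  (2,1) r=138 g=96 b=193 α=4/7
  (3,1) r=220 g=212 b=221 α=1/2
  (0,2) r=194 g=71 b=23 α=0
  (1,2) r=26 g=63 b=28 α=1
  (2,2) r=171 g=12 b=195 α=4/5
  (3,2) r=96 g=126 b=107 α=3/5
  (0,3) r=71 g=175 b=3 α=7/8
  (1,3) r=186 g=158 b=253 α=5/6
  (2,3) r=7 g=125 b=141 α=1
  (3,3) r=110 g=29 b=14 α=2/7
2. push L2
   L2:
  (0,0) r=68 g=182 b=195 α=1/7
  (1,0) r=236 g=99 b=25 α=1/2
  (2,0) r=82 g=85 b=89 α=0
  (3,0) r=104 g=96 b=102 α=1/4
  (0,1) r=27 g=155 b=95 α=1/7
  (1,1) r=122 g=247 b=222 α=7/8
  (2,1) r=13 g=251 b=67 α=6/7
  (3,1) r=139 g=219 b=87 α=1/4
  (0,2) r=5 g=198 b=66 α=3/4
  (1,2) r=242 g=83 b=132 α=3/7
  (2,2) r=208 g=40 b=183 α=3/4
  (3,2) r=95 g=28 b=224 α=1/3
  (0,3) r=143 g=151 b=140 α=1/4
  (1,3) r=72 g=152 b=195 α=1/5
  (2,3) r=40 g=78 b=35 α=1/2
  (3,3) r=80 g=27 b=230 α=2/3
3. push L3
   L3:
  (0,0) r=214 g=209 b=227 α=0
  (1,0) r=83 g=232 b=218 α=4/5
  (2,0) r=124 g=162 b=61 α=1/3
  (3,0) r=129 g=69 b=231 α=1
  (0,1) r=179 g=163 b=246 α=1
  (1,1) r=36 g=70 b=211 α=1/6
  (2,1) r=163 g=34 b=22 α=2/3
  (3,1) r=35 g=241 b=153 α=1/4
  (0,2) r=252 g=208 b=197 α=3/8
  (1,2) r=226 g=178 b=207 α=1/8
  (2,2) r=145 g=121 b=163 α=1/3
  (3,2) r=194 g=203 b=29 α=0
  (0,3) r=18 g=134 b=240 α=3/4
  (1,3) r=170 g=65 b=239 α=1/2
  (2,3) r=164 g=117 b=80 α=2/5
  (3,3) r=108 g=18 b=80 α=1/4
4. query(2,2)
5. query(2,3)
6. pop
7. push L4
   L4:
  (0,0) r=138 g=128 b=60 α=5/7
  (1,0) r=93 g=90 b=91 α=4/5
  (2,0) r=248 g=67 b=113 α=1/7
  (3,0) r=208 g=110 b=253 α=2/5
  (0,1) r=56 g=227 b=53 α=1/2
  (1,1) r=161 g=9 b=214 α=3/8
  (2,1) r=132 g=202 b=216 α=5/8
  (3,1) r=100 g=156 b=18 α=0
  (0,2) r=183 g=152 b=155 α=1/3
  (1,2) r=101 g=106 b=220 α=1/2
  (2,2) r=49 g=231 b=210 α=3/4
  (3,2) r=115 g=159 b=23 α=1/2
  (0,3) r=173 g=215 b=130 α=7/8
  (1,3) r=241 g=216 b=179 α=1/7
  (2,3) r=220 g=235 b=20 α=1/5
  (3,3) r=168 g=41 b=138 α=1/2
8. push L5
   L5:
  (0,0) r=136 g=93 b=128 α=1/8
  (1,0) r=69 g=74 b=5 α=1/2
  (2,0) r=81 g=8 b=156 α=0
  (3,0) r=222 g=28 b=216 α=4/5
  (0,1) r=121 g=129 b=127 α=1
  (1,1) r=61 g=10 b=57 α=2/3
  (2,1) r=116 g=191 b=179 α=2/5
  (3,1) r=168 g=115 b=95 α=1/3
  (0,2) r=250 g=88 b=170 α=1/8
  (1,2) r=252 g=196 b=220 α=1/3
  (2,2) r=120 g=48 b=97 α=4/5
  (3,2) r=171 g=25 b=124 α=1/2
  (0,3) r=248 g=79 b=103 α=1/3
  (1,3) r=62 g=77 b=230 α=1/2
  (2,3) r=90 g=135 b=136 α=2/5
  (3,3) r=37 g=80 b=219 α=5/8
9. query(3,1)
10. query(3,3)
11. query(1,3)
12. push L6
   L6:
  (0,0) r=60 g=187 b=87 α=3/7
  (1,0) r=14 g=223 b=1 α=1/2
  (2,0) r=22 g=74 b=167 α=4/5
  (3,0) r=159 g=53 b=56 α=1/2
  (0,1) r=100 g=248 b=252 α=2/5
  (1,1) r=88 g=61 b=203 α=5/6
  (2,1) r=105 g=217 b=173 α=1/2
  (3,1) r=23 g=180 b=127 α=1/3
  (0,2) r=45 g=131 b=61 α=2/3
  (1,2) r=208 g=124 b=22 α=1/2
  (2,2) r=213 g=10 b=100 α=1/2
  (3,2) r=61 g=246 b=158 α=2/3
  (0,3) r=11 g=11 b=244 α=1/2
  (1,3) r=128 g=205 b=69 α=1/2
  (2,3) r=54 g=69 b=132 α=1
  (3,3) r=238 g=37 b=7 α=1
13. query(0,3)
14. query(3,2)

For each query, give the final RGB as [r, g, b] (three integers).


at x=2,y=2 over L1,L2,L3:
+L1 (α=4/5) → [684/5, 48/5, 156]
+L2 (α=3/4) → [951/5, 162/5, 705/4]
+L3 (α=1/3) → [2627/15, 929/15, 1031/6]
rounded: [175, 62, 172]

query (2,3) [L1,L2,L3] — begin 0,0,0
after L1 α=1: [7, 125, 141]
after L2 α=1/2: [47/2, 203/2, 88]
after L3 α=2/5: [797/10, 1077/10, 424/5]
rounded: [80, 108, 85]

query (3,1) [L1,L2,L4,L5] — begin 0,0,0
L1 α=1/2: [110, 106, 221/2]
L2 α=1/4: [469/4, 537/4, 837/8]
L4 α=0: [469/4, 537/4, 837/8]
L5 α=1/3: [805/6, 767/6, 1217/12]
= [134, 128, 101]

query (3,3) [L1,L2,L4,L5] — begin 0,0,0
L1 α=2/7: [220/7, 58/7, 4]
L2 α=2/3: [1340/21, 436/21, 464/3]
L4 α=1/2: [2434/21, 1297/42, 439/3]
L5 α=5/8: [3729/56, 6897/112, 767/4]
rounded: [67, 62, 192]

at x=1,y=3 over L1,L2,L4,L5:
+L1 (α=5/6) → [155, 395/3, 1265/6]
+L2 (α=1/5) → [692/5, 2036/15, 623/3]
+L4 (α=1/7) → [5357/35, 736/5, 1425/7]
+L5 (α=1/2) → [7527/70, 1121/10, 3035/14]
→ [108, 112, 217]

(0,3) stack=L1,L2,L4,L5,L6; from [0,0,0]:
after L1 α=7/8: [497/8, 1225/8, 21/8]
after L2 α=1/4: [2635/32, 4883/32, 1183/32]
after L4 α=7/8: [41387/256, 53043/256, 30303/256]
after L5 α=1/3: [24377/128, 63155/384, 43487/384]
after L6 α=1/2: [25785/256, 67379/768, 137183/768]
= [101, 88, 179]

query (3,2) [L1,L2,L4,L5,L6] — begin 0,0,0
after L1 α=3/5: [288/5, 378/5, 321/5]
after L2 α=1/3: [1051/15, 896/15, 1762/15]
after L4 α=1/2: [1388/15, 3281/30, 2107/30]
after L5 α=1/2: [3953/30, 4031/60, 5827/60]
after L6 α=2/3: [7613/90, 33551/180, 24787/180]
→ [85, 186, 138]


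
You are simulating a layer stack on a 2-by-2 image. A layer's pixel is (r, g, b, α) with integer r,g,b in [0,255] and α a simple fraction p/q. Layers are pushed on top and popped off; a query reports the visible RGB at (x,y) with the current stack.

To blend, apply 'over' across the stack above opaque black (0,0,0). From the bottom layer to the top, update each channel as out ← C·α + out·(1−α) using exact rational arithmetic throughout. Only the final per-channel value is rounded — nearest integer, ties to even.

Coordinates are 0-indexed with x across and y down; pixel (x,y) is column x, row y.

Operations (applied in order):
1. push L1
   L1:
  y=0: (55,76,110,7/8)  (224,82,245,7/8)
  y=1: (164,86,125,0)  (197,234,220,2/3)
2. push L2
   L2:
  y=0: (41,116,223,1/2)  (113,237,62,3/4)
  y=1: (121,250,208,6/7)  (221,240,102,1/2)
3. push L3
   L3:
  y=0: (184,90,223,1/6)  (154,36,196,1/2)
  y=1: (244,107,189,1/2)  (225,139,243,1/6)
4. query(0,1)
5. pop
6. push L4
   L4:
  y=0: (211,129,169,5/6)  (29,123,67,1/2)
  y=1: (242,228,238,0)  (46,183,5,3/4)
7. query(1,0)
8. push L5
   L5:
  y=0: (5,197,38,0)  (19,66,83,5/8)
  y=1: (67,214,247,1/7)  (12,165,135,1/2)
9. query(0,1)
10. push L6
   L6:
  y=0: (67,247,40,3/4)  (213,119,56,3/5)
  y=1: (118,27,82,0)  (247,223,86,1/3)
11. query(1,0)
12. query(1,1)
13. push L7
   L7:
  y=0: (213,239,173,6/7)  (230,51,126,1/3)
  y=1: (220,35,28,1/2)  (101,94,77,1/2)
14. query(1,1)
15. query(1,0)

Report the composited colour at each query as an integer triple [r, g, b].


(0,1) stack=L1,L2,L3; from [0,0,0]:
after L1 α=0: [0, 0, 0]
after L2 α=6/7: [726/7, 1500/7, 1248/7]
after L3 α=1/2: [1217/7, 2249/14, 2571/14]
→ [174, 161, 184]

at x=1,y=0 over L1,L2,L4:
after L1 α=7/8: [196, 287/4, 1715/8]
after L2 α=3/4: [535/4, 3131/16, 3203/32]
after L4 α=1/2: [651/8, 5099/32, 5347/64]
→ [81, 159, 84]

(0,1) stack=L1,L2,L4,L5; from [0,0,0]:
after L1 α=0: [0, 0, 0]
after L2 α=6/7: [726/7, 1500/7, 1248/7]
after L4 α=0: [726/7, 1500/7, 1248/7]
after L5 α=1/7: [4825/49, 10498/49, 9217/49]
rounded: [98, 214, 188]

(1,0) stack=L1,L2,L4,L5,L6; from [0,0,0]:
after L1 α=7/8: [196, 287/4, 1715/8]
after L2 α=3/4: [535/4, 3131/16, 3203/32]
after L4 α=1/2: [651/8, 5099/32, 5347/64]
after L5 α=5/8: [2713/64, 25857/256, 42601/512]
after L6 α=3/5: [23161/160, 71553/640, 85609/1280]
rounded: [145, 112, 67]

at x=1,y=1 over L1,L2,L4,L5,L6:
after L1 α=2/3: [394/3, 156, 440/3]
after L2 α=1/2: [1057/6, 198, 373/3]
after L4 α=3/4: [1885/24, 747/4, 209/6]
after L5 α=1/2: [2173/48, 1407/8, 1019/12]
after L6 α=1/3: [8101/72, 2299/12, 1535/18]
→ [113, 192, 85]

at x=1,y=1 over L1,L2,L4,L5,L6,L7:
+L1 (α=2/3) → [394/3, 156, 440/3]
+L2 (α=1/2) → [1057/6, 198, 373/3]
+L4 (α=3/4) → [1885/24, 747/4, 209/6]
+L5 (α=1/2) → [2173/48, 1407/8, 1019/12]
+L6 (α=1/3) → [8101/72, 2299/12, 1535/18]
+L7 (α=1/2) → [15373/144, 3427/24, 2921/36]
= [107, 143, 81]

(1,0) stack=L1,L2,L4,L5,L6,L7; from [0,0,0]:
after L1 α=7/8: [196, 287/4, 1715/8]
after L2 α=3/4: [535/4, 3131/16, 3203/32]
after L4 α=1/2: [651/8, 5099/32, 5347/64]
after L5 α=5/8: [2713/64, 25857/256, 42601/512]
after L6 α=3/5: [23161/160, 71553/640, 85609/1280]
after L7 α=1/3: [41561/240, 29291/320, 166249/1920]
= [173, 92, 87]


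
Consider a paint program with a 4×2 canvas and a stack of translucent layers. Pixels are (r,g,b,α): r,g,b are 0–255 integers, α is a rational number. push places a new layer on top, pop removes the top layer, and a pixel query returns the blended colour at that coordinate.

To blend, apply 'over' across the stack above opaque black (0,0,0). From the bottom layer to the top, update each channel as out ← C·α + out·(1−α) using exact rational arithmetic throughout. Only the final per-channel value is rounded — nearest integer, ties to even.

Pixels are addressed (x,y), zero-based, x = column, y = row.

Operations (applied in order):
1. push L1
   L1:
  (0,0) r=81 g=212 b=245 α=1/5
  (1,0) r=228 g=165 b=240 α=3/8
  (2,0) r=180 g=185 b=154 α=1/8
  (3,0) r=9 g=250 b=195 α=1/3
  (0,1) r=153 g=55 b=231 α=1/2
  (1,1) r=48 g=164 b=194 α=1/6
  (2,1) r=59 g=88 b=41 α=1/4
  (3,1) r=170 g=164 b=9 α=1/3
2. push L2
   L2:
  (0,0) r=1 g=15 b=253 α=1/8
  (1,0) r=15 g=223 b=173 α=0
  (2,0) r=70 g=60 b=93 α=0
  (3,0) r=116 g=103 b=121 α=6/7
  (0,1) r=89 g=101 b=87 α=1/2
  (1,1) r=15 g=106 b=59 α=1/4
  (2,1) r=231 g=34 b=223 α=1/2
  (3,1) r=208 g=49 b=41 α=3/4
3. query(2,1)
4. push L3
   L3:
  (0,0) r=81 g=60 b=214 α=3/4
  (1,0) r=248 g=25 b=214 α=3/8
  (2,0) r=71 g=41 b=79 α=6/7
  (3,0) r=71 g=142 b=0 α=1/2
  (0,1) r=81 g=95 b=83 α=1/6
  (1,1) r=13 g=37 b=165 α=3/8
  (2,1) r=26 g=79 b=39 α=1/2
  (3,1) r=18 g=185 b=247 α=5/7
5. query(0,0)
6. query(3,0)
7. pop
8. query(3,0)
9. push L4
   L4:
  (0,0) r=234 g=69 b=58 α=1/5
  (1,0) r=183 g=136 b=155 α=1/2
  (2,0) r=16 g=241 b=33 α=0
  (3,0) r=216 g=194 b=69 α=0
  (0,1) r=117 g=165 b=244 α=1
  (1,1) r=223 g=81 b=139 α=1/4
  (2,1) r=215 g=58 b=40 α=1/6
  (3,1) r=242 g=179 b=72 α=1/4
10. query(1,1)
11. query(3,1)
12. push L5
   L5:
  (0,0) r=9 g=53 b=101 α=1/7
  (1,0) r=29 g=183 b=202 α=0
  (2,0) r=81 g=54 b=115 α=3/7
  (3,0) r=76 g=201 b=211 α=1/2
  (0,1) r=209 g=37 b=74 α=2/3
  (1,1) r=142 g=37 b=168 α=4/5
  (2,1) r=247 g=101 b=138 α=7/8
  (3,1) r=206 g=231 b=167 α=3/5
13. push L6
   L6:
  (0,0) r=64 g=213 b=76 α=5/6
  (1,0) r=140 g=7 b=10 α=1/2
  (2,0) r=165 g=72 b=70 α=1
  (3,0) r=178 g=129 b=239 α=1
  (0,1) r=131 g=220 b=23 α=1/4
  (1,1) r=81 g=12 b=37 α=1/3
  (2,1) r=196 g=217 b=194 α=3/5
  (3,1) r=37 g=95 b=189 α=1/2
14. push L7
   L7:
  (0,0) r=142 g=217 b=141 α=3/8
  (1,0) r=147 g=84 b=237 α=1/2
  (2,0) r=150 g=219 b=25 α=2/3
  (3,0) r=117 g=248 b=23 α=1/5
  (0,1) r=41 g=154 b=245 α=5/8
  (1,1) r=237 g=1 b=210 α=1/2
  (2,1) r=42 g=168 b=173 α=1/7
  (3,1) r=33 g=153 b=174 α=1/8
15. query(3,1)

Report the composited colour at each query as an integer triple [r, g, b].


query (2,1) [L1,L2] — begin 0,0,0
+L1 (α=1/4) → [59/4, 22, 41/4]
+L2 (α=1/2) → [983/8, 28, 933/8]
= [123, 28, 117]

(0,0) stack=L1,L2,L3; from [0,0,0]:
after L1 α=1/5: [81/5, 212/5, 49]
after L2 α=1/8: [143/10, 1559/40, 149/2]
after L3 α=3/4: [2573/40, 8759/160, 1433/8]
→ [64, 55, 179]

(3,0) stack=L1,L2,L3; from [0,0,0]:
after L1 α=1/3: [3, 250/3, 65]
after L2 α=6/7: [699/7, 2104/21, 113]
after L3 α=1/2: [598/7, 2543/21, 113/2]
= [85, 121, 56]

(3,0) stack=L1,L2; from [0,0,0]:
L1 α=1/3: [3, 250/3, 65]
L2 α=6/7: [699/7, 2104/21, 113]
rounded: [100, 100, 113]

(1,1) stack=L1,L2,L4; from [0,0,0]:
+L1 (α=1/6) → [8, 82/3, 97/3]
+L2 (α=1/4) → [39/4, 47, 39]
+L4 (α=1/4) → [1009/16, 111/2, 64]
rounded: [63, 56, 64]

at x=3,y=1 over L1,L2,L4:
L1 α=1/3: [170/3, 164/3, 3]
L2 α=3/4: [1021/6, 605/12, 63/2]
L4 α=1/4: [1505/8, 1321/16, 333/8]
rounded: [188, 83, 42]

at x=3,y=1 over L1,L2,L4,L5,L6,L7:
L1 α=1/3: [170/3, 164/3, 3]
L2 α=3/4: [1021/6, 605/12, 63/2]
L4 α=1/4: [1505/8, 1321/16, 333/8]
L5 α=3/5: [3977/20, 1373/8, 2337/20]
L6 α=1/2: [4717/40, 2133/16, 6117/40]
L7 α=1/8: [34339/320, 17379/128, 49779/320]
rounded: [107, 136, 156]


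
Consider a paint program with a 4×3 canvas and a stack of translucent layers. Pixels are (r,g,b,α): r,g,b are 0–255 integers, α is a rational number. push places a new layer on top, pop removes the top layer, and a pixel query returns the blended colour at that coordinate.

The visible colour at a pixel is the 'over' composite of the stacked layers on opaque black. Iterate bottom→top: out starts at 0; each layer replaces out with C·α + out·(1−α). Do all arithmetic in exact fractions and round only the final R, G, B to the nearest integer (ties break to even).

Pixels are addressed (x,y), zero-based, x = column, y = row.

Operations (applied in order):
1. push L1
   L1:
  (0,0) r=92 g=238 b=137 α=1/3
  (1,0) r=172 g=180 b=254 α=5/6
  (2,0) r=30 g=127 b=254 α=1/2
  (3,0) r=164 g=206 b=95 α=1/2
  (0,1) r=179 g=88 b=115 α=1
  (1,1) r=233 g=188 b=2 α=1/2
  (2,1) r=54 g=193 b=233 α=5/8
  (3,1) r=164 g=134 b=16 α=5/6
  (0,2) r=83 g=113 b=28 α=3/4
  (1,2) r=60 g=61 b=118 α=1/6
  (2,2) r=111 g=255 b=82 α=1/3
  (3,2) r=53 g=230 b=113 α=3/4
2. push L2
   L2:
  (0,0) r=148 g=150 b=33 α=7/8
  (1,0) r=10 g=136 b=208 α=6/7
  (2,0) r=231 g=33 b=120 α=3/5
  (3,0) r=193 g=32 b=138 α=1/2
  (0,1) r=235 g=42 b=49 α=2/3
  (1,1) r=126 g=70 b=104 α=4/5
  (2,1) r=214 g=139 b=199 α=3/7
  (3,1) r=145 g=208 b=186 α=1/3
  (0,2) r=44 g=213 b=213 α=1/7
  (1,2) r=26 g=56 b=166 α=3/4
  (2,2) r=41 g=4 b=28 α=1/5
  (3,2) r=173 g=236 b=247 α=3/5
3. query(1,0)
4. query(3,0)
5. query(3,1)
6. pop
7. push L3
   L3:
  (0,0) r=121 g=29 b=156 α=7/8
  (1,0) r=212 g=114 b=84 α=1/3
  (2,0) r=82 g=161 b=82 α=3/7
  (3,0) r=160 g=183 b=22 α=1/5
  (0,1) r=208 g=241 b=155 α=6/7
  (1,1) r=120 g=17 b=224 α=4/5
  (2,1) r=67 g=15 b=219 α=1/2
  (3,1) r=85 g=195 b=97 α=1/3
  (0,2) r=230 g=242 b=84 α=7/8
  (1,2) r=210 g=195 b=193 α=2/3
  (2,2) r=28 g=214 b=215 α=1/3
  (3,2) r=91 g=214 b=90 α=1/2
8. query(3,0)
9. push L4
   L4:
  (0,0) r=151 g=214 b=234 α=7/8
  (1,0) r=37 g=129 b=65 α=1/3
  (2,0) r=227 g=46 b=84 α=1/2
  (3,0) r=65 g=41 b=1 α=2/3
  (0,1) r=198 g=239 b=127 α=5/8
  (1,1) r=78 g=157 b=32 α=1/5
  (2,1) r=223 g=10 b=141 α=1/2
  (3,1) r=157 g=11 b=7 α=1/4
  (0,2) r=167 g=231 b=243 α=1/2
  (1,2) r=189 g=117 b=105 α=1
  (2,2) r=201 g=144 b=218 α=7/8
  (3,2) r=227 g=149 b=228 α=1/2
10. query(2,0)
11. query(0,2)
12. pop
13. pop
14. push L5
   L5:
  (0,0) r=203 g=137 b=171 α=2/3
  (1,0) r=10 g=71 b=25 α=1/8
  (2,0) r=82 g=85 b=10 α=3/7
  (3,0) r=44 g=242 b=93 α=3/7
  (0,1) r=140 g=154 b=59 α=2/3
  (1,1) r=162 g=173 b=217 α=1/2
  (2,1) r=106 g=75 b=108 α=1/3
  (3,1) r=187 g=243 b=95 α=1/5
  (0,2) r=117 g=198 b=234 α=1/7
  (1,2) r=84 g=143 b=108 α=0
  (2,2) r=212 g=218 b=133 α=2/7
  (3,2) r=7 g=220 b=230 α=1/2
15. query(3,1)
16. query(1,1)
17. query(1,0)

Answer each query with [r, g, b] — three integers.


query (1,0) [L1,L2] — begin 0,0,0
after L1 α=5/6: [430/3, 150, 635/3]
after L2 α=6/7: [610/21, 138, 4379/21]
→ [29, 138, 209]

(3,0) stack=L1,L2; from [0,0,0]:
L1 α=1/2: [82, 103, 95/2]
L2 α=1/2: [275/2, 135/2, 371/4]
→ [138, 68, 93]

at x=3,y=1 over L1,L2:
after L1 α=5/6: [410/3, 335/3, 40/3]
after L2 α=1/3: [1255/9, 1294/9, 638/9]
= [139, 144, 71]

(3,0) stack=L1,L3; from [0,0,0]:
L1 α=1/2: [82, 103, 95/2]
L3 α=1/5: [488/5, 119, 212/5]
= [98, 119, 42]

at x=2,y=0 over L1,L3,L4:
+L1 (α=1/2) → [15, 127/2, 127]
+L3 (α=3/7) → [306/7, 737/7, 754/7]
+L4 (α=1/2) → [1895/14, 1059/14, 671/7]
→ [135, 76, 96]

query (0,2) [L1,L3,L4] — begin 0,0,0
L1 α=3/4: [249/4, 339/4, 21]
L3 α=7/8: [6689/32, 7115/32, 609/8]
L4 α=1/2: [12033/64, 14507/64, 2553/16]
→ [188, 227, 160]

at x=3,y=1 over L1,L5:
L1 α=5/6: [410/3, 335/3, 40/3]
L5 α=1/5: [2201/15, 2069/15, 89/3]
→ [147, 138, 30]

query (1,1) [L1,L5] — begin 0,0,0
L1 α=1/2: [233/2, 94, 1]
L5 α=1/2: [557/4, 267/2, 109]
→ [139, 134, 109]

(1,0) stack=L1,L5; from [0,0,0]:
L1 α=5/6: [430/3, 150, 635/3]
L5 α=1/8: [380/3, 1121/8, 565/3]
→ [127, 140, 188]


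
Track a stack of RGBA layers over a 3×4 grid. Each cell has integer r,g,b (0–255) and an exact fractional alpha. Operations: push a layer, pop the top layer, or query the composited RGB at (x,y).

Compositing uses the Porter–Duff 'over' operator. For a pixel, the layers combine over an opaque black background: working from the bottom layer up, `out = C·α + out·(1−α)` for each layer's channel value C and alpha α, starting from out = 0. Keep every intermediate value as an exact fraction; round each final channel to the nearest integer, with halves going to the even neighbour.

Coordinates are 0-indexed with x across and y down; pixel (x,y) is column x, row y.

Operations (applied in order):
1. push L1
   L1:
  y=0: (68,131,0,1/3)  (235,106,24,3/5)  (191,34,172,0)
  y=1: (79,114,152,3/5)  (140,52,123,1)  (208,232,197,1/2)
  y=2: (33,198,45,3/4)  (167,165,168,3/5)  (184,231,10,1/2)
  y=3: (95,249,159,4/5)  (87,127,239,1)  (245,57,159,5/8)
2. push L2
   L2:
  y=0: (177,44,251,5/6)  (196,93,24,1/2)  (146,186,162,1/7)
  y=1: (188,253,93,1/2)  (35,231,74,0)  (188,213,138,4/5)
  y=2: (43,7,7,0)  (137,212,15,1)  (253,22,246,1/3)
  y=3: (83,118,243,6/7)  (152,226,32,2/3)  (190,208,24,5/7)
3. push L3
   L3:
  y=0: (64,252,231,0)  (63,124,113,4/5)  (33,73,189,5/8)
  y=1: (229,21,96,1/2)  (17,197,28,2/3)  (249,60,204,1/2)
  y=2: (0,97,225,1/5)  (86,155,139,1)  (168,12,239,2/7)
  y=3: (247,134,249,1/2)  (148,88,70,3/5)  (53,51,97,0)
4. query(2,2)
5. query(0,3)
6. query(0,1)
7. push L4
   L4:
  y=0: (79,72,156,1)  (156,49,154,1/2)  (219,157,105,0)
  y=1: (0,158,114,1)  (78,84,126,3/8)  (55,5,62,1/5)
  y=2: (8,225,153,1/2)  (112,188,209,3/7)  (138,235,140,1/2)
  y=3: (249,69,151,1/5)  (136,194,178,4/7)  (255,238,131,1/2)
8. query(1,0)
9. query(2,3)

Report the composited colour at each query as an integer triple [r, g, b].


(2,2) stack=L1,L2,L3; from [0,0,0]:
after L1 α=1/2: [92, 231/2, 5]
after L2 α=1/3: [437/3, 253/3, 256/3]
after L3 α=2/7: [3193/21, 191/3, 2714/21]
rounded: [152, 64, 129]

(0,3) stack=L1,L2,L3; from [0,0,0]:
+L1 (α=4/5) → [76, 996/5, 636/5]
+L2 (α=6/7) → [82, 648/5, 7926/35]
+L3 (α=1/2) → [329/2, 659/5, 16641/70]
rounded: [164, 132, 238]

(0,1) stack=L1,L2,L3; from [0,0,0]:
after L1 α=3/5: [237/5, 342/5, 456/5]
after L2 α=1/2: [1177/10, 1607/10, 921/10]
after L3 α=1/2: [3467/20, 1817/20, 1881/20]
= [173, 91, 94]

(1,0) stack=L1,L2,L3,L4; from [0,0,0]:
after L1 α=3/5: [141, 318/5, 72/5]
after L2 α=1/2: [337/2, 783/10, 96/5]
after L3 α=4/5: [841/10, 5743/50, 2356/25]
after L4 α=1/2: [2401/20, 8193/100, 3103/25]
= [120, 82, 124]

query (2,3) [L1,L2,L3,L4] — begin 0,0,0
L1 α=5/8: [1225/8, 285/8, 795/8]
L2 α=5/7: [5025/28, 635/4, 1275/28]
L3 α=0: [5025/28, 635/4, 1275/28]
L4 α=1/2: [12165/56, 1587/8, 4943/56]
→ [217, 198, 88]


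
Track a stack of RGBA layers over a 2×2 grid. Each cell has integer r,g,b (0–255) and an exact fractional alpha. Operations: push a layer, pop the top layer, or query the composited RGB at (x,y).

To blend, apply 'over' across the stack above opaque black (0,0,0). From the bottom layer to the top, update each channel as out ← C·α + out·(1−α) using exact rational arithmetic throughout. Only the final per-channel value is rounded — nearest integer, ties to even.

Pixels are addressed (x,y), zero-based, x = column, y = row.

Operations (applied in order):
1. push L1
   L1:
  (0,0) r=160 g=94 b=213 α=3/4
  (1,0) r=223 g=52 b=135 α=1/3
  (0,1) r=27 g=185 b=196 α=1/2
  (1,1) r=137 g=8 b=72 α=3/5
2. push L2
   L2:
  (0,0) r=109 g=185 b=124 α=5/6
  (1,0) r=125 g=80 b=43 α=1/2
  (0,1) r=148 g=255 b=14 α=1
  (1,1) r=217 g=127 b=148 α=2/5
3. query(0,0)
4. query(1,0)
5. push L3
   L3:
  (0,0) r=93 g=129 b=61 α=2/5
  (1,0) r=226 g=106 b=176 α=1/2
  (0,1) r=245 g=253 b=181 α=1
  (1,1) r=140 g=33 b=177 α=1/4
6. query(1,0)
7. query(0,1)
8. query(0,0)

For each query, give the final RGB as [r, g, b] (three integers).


at x=0,y=0 over L1,L2:
L1 α=3/4: [120, 141/2, 639/4]
L2 α=5/6: [665/6, 1991/12, 3119/24]
rounded: [111, 166, 130]

query (1,0) [L1,L2] — begin 0,0,0
+L1 (α=1/3) → [223/3, 52/3, 45]
+L2 (α=1/2) → [299/3, 146/3, 44]
= [100, 49, 44]

at x=1,y=0 over L1,L2,L3:
+L1 (α=1/3) → [223/3, 52/3, 45]
+L2 (α=1/2) → [299/3, 146/3, 44]
+L3 (α=1/2) → [977/6, 232/3, 110]
rounded: [163, 77, 110]

at x=0,y=1 over L1,L2,L3:
L1 α=1/2: [27/2, 185/2, 98]
L2 α=1: [148, 255, 14]
L3 α=1: [245, 253, 181]
rounded: [245, 253, 181]

at x=0,y=0 over L1,L2,L3:
after L1 α=3/4: [120, 141/2, 639/4]
after L2 α=5/6: [665/6, 1991/12, 3119/24]
after L3 α=2/5: [1037/10, 3023/20, 819/8]
rounded: [104, 151, 102]


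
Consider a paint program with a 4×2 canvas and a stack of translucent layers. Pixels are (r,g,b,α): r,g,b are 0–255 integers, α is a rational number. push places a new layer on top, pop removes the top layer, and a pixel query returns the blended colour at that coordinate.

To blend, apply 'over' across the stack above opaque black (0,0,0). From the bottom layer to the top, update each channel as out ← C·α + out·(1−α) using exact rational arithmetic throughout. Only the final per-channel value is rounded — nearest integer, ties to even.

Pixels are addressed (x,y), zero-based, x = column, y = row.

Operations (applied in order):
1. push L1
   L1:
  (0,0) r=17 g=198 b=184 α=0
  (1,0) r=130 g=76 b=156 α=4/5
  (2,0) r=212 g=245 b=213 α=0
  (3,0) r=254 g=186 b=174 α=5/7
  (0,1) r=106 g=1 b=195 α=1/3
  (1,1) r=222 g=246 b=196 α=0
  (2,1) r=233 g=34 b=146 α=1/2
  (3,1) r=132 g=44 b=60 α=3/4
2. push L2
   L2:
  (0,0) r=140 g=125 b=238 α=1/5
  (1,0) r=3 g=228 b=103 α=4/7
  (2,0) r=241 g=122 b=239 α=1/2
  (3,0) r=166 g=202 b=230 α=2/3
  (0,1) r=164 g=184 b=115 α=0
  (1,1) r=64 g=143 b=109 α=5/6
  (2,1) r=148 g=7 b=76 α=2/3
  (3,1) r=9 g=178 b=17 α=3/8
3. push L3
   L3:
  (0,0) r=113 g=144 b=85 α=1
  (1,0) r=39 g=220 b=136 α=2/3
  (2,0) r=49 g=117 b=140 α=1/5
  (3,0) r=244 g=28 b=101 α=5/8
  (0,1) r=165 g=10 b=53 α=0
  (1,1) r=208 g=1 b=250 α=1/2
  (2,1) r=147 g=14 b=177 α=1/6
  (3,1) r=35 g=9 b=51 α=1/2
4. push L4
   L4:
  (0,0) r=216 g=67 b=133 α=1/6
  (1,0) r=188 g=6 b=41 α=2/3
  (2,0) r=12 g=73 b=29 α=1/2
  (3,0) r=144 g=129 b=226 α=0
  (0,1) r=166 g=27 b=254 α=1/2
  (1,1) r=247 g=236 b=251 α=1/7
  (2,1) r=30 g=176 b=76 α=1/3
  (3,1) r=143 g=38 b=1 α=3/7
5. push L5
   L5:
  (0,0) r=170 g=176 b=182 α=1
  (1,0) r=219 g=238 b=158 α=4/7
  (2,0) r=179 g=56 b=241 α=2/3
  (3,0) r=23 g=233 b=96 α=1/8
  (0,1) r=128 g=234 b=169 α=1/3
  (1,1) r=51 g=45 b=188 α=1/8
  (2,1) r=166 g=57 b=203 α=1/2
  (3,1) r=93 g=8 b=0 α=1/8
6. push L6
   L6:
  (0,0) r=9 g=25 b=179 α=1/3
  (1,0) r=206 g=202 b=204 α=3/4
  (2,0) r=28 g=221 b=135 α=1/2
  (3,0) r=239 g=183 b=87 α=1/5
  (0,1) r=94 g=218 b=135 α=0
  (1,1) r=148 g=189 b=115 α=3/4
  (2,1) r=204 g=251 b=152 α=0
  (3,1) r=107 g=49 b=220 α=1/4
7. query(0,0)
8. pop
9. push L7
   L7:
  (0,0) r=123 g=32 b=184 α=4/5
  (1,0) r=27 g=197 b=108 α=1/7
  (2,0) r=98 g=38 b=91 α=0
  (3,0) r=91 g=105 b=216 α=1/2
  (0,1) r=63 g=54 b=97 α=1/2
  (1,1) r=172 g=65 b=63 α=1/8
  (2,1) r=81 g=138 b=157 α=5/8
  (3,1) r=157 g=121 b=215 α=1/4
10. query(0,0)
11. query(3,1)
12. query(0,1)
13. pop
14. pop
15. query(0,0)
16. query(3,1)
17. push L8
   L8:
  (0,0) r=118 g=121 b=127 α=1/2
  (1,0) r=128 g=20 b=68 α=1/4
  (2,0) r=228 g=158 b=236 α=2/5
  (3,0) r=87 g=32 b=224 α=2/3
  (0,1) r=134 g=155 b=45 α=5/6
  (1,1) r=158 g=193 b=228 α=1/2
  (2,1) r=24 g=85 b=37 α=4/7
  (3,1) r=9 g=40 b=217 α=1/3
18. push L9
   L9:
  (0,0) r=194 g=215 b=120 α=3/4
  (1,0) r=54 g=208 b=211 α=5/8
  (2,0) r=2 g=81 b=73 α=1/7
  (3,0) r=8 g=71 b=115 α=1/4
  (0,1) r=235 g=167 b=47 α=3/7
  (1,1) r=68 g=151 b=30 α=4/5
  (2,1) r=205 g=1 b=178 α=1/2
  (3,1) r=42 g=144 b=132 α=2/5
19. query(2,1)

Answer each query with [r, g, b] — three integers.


at x=0,y=0 over L1,L2,L3,L4,L5,L6:
after L1 α=0: [0, 0, 0]
after L2 α=1/5: [28, 25, 238/5]
after L3 α=1: [113, 144, 85]
after L4 α=1/6: [781/6, 787/6, 93]
after L5 α=1: [170, 176, 182]
after L6 α=1/3: [349/3, 377/3, 181]
rounded: [116, 126, 181]

at x=0,y=0 over L1,L2,L3,L4,L5,L7:
+L1 (α=0) → [0, 0, 0]
+L2 (α=1/5) → [28, 25, 238/5]
+L3 (α=1) → [113, 144, 85]
+L4 (α=1/6) → [781/6, 787/6, 93]
+L5 (α=1) → [170, 176, 182]
+L7 (α=4/5) → [662/5, 304/5, 918/5]
→ [132, 61, 184]

query (3,1) [L1,L2,L3,L4,L5,L7] — begin 0,0,0
+L1 (α=3/4) → [99, 33, 45]
+L2 (α=3/8) → [261/4, 699/8, 69/2]
+L3 (α=1/2) → [401/8, 771/16, 171/4]
+L4 (α=3/7) → [1259/14, 1227/28, 174/7]
+L5 (α=1/8) → [1445/16, 1259/32, 87/4]
+L7 (α=1/4) → [6847/64, 7649/128, 1121/16]
rounded: [107, 60, 70]

query (0,1) [L1,L2,L3,L4,L5,L7] — begin 0,0,0
after L1 α=1/3: [106/3, 1/3, 65]
after L2 α=0: [106/3, 1/3, 65]
after L3 α=0: [106/3, 1/3, 65]
after L4 α=1/2: [302/3, 41/3, 319/2]
after L5 α=1/3: [988/9, 784/9, 488/3]
after L7 α=1/2: [1555/18, 635/9, 779/6]
rounded: [86, 71, 130]

(0,0) stack=L1,L2,L3,L4; from [0,0,0]:
L1 α=0: [0, 0, 0]
L2 α=1/5: [28, 25, 238/5]
L3 α=1: [113, 144, 85]
L4 α=1/6: [781/6, 787/6, 93]
= [130, 131, 93]

query (3,1) [L1,L2,L3,L4] — begin 0,0,0
L1 α=3/4: [99, 33, 45]
L2 α=3/8: [261/4, 699/8, 69/2]
L3 α=1/2: [401/8, 771/16, 171/4]
L4 α=3/7: [1259/14, 1227/28, 174/7]
= [90, 44, 25]

query (2,1) [L1,L2,L3,L4,L8,L9] — begin 0,0,0
after L1 α=1/2: [233/2, 17, 73]
after L2 α=2/3: [275/2, 31/3, 75]
after L3 α=1/6: [1669/12, 197/18, 92]
after L4 α=1/3: [1849/18, 1781/27, 260/3]
after L8 α=4/7: [2425/42, 4841/63, 408/7]
after L9 α=1/2: [11035/84, 2452/63, 827/7]
= [131, 39, 118]


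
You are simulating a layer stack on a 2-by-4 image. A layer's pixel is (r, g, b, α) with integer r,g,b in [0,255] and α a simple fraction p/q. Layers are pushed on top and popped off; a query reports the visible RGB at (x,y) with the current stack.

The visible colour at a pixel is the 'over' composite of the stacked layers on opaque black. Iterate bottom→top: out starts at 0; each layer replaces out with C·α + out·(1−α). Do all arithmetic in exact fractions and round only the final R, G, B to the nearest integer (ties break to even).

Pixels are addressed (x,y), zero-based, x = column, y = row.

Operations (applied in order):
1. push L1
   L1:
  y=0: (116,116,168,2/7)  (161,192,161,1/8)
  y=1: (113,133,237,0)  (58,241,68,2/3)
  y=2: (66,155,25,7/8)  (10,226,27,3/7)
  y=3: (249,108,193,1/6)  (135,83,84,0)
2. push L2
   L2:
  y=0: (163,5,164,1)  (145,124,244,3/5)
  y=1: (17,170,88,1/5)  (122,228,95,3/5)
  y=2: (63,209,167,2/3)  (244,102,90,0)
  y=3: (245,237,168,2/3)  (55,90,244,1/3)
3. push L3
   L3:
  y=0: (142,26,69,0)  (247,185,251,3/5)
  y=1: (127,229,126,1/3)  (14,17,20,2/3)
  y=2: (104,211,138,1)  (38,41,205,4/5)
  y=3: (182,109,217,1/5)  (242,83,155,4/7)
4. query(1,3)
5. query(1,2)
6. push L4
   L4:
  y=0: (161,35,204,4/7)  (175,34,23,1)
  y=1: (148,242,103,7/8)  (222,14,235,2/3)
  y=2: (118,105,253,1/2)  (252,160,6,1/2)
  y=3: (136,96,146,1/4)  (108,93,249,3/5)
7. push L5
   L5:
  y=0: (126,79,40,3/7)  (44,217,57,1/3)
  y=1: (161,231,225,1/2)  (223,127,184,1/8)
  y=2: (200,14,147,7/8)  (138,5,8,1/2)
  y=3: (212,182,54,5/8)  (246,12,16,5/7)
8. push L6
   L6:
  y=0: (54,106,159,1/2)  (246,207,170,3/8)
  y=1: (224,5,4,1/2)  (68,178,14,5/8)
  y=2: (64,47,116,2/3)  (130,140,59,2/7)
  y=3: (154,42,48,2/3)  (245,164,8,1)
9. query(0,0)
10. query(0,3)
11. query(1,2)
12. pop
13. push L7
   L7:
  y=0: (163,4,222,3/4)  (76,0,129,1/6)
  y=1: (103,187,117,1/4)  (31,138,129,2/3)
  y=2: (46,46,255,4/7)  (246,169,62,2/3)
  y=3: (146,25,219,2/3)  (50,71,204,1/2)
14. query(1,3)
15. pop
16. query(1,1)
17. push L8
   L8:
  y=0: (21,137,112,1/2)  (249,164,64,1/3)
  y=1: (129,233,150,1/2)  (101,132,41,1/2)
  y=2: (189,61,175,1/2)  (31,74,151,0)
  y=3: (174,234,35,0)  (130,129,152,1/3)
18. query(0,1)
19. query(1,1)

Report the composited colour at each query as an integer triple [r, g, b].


at x=1,y=3 over L1,L2,L3:
after L1 α=0: [0, 0, 0]
after L2 α=1/3: [55/3, 30, 244/3]
after L3 α=4/7: [1023/7, 422/7, 864/7]
→ [146, 60, 123]

query (1,2) [L1,L2,L3] — begin 0,0,0
+L1 (α=3/7) → [30/7, 678/7, 81/7]
+L2 (α=0) → [30/7, 678/7, 81/7]
+L3 (α=4/5) → [1094/35, 1826/35, 5821/35]
rounded: [31, 52, 166]

at x=0,y=0 over L1,L2,L3,L4,L5,L6:
+L1 (α=2/7) → [232/7, 232/7, 48]
+L2 (α=1) → [163, 5, 164]
+L3 (α=0) → [163, 5, 164]
+L4 (α=4/7) → [1133/7, 155/7, 1308/7]
+L5 (α=3/7) → [7178/49, 2279/49, 6072/49]
+L6 (α=1/2) → [4912/49, 7473/98, 13863/98]
= [100, 76, 141]

(0,3) stack=L1,L2,L3,L4,L5,L6; from [0,0,0]:
after L1 α=1/6: [83/2, 18, 193/6]
after L2 α=2/3: [1063/6, 164, 2209/18]
after L3 α=1/5: [2672/15, 153, 6371/45]
after L4 α=1/4: [838/5, 555/4, 8561/60]
after L5 α=5/8: [3907/20, 5305/32, 13961/160]
after L6 α=2/3: [10067/60, 7993/96, 29321/480]
rounded: [168, 83, 61]

at x=1,y=2 over L1,L2,L3,L4,L5,L6:
after L1 α=3/7: [30/7, 678/7, 81/7]
after L2 α=0: [30/7, 678/7, 81/7]
after L3 α=4/5: [1094/35, 1826/35, 5821/35]
after L4 α=1/2: [4957/35, 3713/35, 6031/70]
after L5 α=1/2: [9787/70, 1944/35, 6591/140]
after L6 α=2/7: [13427/98, 3904/49, 9895/196]
→ [137, 80, 50]

(1,3) stack=L1,L2,L3,L4,L5,L7; from [0,0,0]:
+L1 (α=0) → [0, 0, 0]
+L2 (α=1/3) → [55/3, 30, 244/3]
+L3 (α=4/7) → [1023/7, 422/7, 864/7]
+L4 (α=3/5) → [4314/35, 2797/35, 6957/35]
+L5 (α=5/7) → [51678/245, 7694/245, 16714/245]
+L7 (α=1/2) → [31964/245, 25089/490, 33347/245]
rounded: [130, 51, 136]

query (1,1) [L1,L2,L3,L4,L5] — begin 0,0,0
after L1 α=2/3: [116/3, 482/3, 136/3]
after L2 α=3/5: [266/3, 3016/15, 1127/15]
after L3 α=2/3: [350/9, 3526/45, 1727/45]
after L4 α=2/3: [4346/27, 4786/135, 22877/135]
after L5 α=1/8: [36443/216, 50647/1080, 184979/1080]
rounded: [169, 47, 171]

(0,1) stack=L1,L2,L3,L4,L5,L8; from [0,0,0]:
after L1 α=0: [0, 0, 0]
after L2 α=1/5: [17/5, 34, 88/5]
after L3 α=1/3: [223/5, 99, 806/15]
after L4 α=7/8: [5403/40, 1793/8, 11621/120]
after L5 α=1/2: [11843/80, 3641/16, 38621/240]
after L8 α=1/2: [22163/160, 7369/32, 74621/480]
rounded: [139, 230, 155]

at x=1,y=1 over L1,L2,L3,L4,L5,L8:
+L1 (α=2/3) → [116/3, 482/3, 136/3]
+L2 (α=3/5) → [266/3, 3016/15, 1127/15]
+L3 (α=2/3) → [350/9, 3526/45, 1727/45]
+L4 (α=2/3) → [4346/27, 4786/135, 22877/135]
+L5 (α=1/8) → [36443/216, 50647/1080, 184979/1080]
+L8 (α=1/2) → [58259/432, 193207/2160, 229259/2160]
rounded: [135, 89, 106]


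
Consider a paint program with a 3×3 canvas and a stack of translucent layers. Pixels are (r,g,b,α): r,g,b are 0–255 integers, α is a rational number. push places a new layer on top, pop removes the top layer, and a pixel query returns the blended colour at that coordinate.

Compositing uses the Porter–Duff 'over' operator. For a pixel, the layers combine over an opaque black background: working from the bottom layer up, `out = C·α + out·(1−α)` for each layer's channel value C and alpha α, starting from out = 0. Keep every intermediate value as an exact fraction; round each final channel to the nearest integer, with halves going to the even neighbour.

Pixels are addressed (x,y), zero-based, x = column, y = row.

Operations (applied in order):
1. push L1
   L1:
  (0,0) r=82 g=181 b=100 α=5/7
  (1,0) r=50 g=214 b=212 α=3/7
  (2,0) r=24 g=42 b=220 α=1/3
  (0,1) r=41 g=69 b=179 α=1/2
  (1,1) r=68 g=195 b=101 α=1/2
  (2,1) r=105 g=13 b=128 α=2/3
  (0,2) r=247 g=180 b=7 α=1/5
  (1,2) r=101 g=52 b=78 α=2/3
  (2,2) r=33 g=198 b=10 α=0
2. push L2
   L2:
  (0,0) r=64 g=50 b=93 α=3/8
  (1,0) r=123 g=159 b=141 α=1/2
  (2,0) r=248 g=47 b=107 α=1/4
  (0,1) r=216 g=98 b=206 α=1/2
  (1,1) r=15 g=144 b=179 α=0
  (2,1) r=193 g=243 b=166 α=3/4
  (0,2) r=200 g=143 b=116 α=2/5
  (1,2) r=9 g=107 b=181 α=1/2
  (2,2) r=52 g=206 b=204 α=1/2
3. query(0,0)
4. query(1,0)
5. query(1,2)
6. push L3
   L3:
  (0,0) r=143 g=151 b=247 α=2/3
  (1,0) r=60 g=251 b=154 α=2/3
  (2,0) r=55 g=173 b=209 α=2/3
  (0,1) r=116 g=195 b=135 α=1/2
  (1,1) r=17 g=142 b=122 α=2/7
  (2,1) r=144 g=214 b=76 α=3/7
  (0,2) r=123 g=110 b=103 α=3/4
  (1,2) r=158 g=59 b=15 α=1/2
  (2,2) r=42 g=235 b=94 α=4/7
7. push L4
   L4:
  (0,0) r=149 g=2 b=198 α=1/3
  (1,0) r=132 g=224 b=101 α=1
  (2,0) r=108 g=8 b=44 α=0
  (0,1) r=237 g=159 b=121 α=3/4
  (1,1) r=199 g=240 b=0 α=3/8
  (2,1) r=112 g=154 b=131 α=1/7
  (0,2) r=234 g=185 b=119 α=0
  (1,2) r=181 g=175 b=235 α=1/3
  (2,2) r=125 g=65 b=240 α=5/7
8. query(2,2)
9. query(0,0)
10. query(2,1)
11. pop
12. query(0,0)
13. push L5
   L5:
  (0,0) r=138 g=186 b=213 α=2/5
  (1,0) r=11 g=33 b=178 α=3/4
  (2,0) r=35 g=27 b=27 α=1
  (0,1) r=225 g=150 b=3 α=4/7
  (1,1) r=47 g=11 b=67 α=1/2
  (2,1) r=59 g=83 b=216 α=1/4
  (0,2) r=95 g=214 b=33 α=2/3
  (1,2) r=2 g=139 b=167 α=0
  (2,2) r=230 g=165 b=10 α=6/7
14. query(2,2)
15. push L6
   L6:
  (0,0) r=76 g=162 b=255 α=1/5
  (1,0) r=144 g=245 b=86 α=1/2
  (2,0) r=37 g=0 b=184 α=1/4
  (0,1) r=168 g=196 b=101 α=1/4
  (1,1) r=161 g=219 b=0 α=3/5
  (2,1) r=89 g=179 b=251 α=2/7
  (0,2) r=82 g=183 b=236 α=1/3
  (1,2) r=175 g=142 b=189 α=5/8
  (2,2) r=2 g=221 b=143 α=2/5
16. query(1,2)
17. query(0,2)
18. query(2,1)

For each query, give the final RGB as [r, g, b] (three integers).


at x=0,y=0 over L1,L2:
after L1 α=5/7: [410/7, 905/7, 500/7]
after L2 α=3/8: [1697/28, 5575/56, 4453/56]
= [61, 100, 80]

at x=1,y=0 over L1,L2:
after L1 α=3/7: [150/7, 642/7, 636/7]
after L2 α=1/2: [1011/14, 1755/14, 1623/14]
rounded: [72, 125, 116]

query (1,2) [L1,L2] — begin 0,0,0
L1 α=2/3: [202/3, 104/3, 52]
L2 α=1/2: [229/6, 425/6, 233/2]
rounded: [38, 71, 116]

(2,2) stack=L1,L2,L3,L4; from [0,0,0]:
after L1 α=0: [0, 0, 0]
after L2 α=1/2: [26, 103, 102]
after L3 α=4/7: [246/7, 1249/7, 682/7]
after L4 α=5/7: [4867/49, 4773/49, 9764/49]
= [99, 97, 199]

at x=0,y=0 over L1,L2,L3,L4:
after L1 α=5/7: [410/7, 905/7, 500/7]
after L2 α=3/8: [1697/28, 5575/56, 4453/56]
after L3 α=2/3: [3235/28, 22487/168, 32117/168]
after L4 α=1/3: [5321/42, 22655/252, 48749/252]
→ [127, 90, 193]

(2,1) stack=L1,L2,L3,L4; from [0,0,0]:
+L1 (α=2/3) → [70, 26/3, 256/3]
+L2 (α=3/4) → [649/4, 2213/12, 875/6]
+L3 (α=3/7) → [1081/7, 4139/21, 2434/21]
+L4 (α=1/7) → [7270/49, 9356/49, 5785/49]
= [148, 191, 118]

(0,0) stack=L1,L2,L3; from [0,0,0]:
+L1 (α=5/7) → [410/7, 905/7, 500/7]
+L2 (α=3/8) → [1697/28, 5575/56, 4453/56]
+L3 (α=2/3) → [3235/28, 22487/168, 32117/168]
rounded: [116, 134, 191]

query (2,2) [L1,L2,L3,L5] — begin 0,0,0
L1 α=0: [0, 0, 0]
L2 α=1/2: [26, 103, 102]
L3 α=4/7: [246/7, 1249/7, 682/7]
L5 α=6/7: [9906/49, 8179/49, 1102/49]
rounded: [202, 167, 22]

query (1,2) [L1,L2,L3,L5,L6] — begin 0,0,0
after L1 α=2/3: [202/3, 104/3, 52]
after L2 α=1/2: [229/6, 425/6, 233/2]
after L3 α=1/2: [1177/12, 779/12, 263/4]
after L5 α=0: [1177/12, 779/12, 263/4]
after L6 α=5/8: [4677/32, 3619/32, 4569/32]
→ [146, 113, 143]

at x=0,y=2 over L1,L2,L3,L5,L6:
L1 α=1/5: [247/5, 36, 7/5]
L2 α=2/5: [2741/25, 394/5, 1181/25]
L3 α=3/4: [5983/50, 511/5, 4453/50]
L5 α=2/3: [5161/50, 2651/15, 7753/150]
L6 α=1/3: [7211/75, 8047/45, 25453/225]
→ [96, 179, 113]

at x=2,y=1 over L1,L2,L3,L5,L6:
L1 α=2/3: [70, 26/3, 256/3]
L2 α=3/4: [649/4, 2213/12, 875/6]
L3 α=3/7: [1081/7, 4139/21, 2434/21]
L5 α=1/4: [914/7, 1180/7, 1973/14]
L6 α=2/7: [5816/49, 8406/49, 16893/98]
→ [119, 172, 172]
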